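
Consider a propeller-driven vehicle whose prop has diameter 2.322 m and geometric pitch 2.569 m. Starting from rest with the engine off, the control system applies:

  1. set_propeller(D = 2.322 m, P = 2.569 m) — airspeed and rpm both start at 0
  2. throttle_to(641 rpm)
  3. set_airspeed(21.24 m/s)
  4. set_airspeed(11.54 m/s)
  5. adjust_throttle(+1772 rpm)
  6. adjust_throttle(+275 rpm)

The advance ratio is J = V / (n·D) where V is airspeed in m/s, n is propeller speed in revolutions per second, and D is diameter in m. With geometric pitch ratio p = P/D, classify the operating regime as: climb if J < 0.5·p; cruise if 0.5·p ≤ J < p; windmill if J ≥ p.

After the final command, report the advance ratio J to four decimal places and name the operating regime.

J = 0.1109, regime = climb

set_propeller: D = 2.322 m, P = 2.569 m (p = P/D = 1.106374); state ← (V=0, rpm=0)
throttle_to(641): rpm ← 641
set_airspeed(21.24): V ← 21.24 m/s
set_airspeed(11.54): V ← 11.54 m/s
adjust_throttle(+1772): rpm ← 641 +1772 = 2413
adjust_throttle(+275): rpm ← 2413 +275 = 2688
final state: V = 11.54 m/s, rpm = 2688 → n = rpm/60 = 44.800000 rev/s
J = V / (n·D) = 11.54 / (44.800000 × 2.322) = 0.110934
regime bands: climb J<0.5532 | cruise [0.5532, 1.1064) | windmill J≥1.1064
J = 0.1109 → climb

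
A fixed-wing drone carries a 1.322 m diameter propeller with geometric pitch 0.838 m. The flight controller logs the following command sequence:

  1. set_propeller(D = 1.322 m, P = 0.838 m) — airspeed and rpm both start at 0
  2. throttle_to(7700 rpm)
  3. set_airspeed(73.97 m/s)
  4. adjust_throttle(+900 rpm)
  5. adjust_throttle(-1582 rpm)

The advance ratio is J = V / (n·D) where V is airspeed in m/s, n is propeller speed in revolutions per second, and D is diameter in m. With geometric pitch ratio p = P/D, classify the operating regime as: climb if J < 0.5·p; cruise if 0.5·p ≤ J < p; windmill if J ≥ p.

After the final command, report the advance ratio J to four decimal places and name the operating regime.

J = 0.4784, regime = cruise

set_propeller: D = 1.322 m, P = 0.838 m (p = P/D = 0.633888); state ← (V=0, rpm=0)
throttle_to(7700): rpm ← 7700
set_airspeed(73.97): V ← 73.97 m/s
adjust_throttle(+900): rpm ← 7700 +900 = 8600
adjust_throttle(-1582): rpm ← 8600 -1582 = 7018
final state: V = 73.97 m/s, rpm = 7018 → n = rpm/60 = 116.966667 rev/s
J = V / (n·D) = 73.97 / (116.966667 × 1.322) = 0.478368
regime bands: climb J<0.3169 | cruise [0.3169, 0.6339) | windmill J≥0.6339
J = 0.4784 → cruise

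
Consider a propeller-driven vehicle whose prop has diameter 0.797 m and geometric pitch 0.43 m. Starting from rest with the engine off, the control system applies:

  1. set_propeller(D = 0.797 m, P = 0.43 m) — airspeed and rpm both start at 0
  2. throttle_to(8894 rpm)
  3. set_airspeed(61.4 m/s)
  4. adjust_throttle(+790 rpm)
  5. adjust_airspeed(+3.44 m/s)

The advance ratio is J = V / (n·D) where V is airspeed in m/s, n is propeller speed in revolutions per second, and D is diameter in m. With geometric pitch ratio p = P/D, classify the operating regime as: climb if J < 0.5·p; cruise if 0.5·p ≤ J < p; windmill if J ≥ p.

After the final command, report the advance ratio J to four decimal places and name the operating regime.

J = 0.5041, regime = cruise

set_propeller: D = 0.797 m, P = 0.43 m (p = P/D = 0.539523); state ← (V=0, rpm=0)
throttle_to(8894): rpm ← 8894
set_airspeed(61.4): V ← 61.4 m/s
adjust_throttle(+790): rpm ← 8894 +790 = 9684
adjust_airspeed(+3.44): V ← 61.4 +3.44 = 64.84 m/s
final state: V = 64.84 m/s, rpm = 9684 → n = rpm/60 = 161.400000 rev/s
J = V / (n·D) = 64.84 / (161.400000 × 0.797) = 0.504059
regime bands: climb J<0.2698 | cruise [0.2698, 0.5395) | windmill J≥0.5395
J = 0.5041 → cruise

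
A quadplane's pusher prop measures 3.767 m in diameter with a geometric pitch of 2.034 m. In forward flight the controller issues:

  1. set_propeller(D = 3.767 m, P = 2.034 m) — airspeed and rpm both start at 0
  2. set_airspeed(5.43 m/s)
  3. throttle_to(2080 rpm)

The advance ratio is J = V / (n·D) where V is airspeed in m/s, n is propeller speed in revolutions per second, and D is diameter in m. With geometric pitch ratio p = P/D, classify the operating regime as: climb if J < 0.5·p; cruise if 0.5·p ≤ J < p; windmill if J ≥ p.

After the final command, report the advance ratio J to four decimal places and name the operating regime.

J = 0.0416, regime = climb

set_propeller: D = 3.767 m, P = 2.034 m (p = P/D = 0.539952); state ← (V=0, rpm=0)
set_airspeed(5.43): V ← 5.43 m/s
throttle_to(2080): rpm ← 2080
final state: V = 5.43 m/s, rpm = 2080 → n = rpm/60 = 34.666667 rev/s
J = V / (n·D) = 5.43 / (34.666667 × 3.767) = 0.041581
regime bands: climb J<0.2700 | cruise [0.2700, 0.5400) | windmill J≥0.5400
J = 0.0416 → climb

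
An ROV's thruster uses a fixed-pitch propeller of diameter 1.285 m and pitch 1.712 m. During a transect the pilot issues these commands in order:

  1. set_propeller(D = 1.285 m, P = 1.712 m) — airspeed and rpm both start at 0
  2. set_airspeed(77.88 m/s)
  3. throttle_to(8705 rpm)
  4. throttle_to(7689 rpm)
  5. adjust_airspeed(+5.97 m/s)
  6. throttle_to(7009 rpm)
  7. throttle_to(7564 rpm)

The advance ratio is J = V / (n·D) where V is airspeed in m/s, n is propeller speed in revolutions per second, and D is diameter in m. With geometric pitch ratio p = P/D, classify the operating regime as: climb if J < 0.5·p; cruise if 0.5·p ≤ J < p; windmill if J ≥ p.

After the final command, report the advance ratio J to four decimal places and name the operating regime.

J = 0.5176, regime = climb

set_propeller: D = 1.285 m, P = 1.712 m (p = P/D = 1.332296); state ← (V=0, rpm=0)
set_airspeed(77.88): V ← 77.88 m/s
throttle_to(8705): rpm ← 8705
throttle_to(7689): rpm ← 7689
adjust_airspeed(+5.97): V ← 77.88 +5.97 = 83.85 m/s
throttle_to(7009): rpm ← 7009
throttle_to(7564): rpm ← 7564
final state: V = 83.85 m/s, rpm = 7564 → n = rpm/60 = 126.066667 rev/s
J = V / (n·D) = 83.85 / (126.066667 × 1.285) = 0.517606
regime bands: climb J<0.6661 | cruise [0.6661, 1.3323) | windmill J≥1.3323
J = 0.5176 → climb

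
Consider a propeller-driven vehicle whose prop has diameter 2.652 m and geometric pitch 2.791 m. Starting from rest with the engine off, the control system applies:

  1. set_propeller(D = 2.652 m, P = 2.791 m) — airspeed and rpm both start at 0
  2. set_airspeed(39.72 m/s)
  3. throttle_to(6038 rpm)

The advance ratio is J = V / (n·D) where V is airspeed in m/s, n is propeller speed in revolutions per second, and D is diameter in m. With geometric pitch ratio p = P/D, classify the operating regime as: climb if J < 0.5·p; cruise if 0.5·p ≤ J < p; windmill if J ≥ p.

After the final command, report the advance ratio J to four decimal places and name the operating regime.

set_propeller: D = 2.652 m, P = 2.791 m (p = P/D = 1.052413); state ← (V=0, rpm=0)
set_airspeed(39.72): V ← 39.72 m/s
throttle_to(6038): rpm ← 6038
final state: V = 39.72 m/s, rpm = 6038 → n = rpm/60 = 100.633333 rev/s
J = V / (n·D) = 39.72 / (100.633333 × 2.652) = 0.148831
regime bands: climb J<0.5262 | cruise [0.5262, 1.0524) | windmill J≥1.0524
J = 0.1488 → climb

J = 0.1488, regime = climb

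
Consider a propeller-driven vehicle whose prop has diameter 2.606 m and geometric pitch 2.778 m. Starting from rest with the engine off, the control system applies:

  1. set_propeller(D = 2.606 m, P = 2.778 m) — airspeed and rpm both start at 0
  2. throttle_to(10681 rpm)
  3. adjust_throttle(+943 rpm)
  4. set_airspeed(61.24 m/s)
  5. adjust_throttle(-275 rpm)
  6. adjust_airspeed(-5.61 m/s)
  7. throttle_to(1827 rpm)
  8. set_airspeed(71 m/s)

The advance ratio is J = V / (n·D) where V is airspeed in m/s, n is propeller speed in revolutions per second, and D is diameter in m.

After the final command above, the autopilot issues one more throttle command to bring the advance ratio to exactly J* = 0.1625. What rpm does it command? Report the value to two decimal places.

rpm = 10059.63

set_propeller: D = 2.606 m, P = 2.778 m (p = P/D = 1.066002); state ← (V=0, rpm=0)
throttle_to(10681): rpm ← 10681
adjust_throttle(+943): rpm ← 10681 +943 = 11624
set_airspeed(61.24): V ← 61.24 m/s
adjust_throttle(-275): rpm ← 11624 -275 = 11349
adjust_airspeed(-5.61): V ← 61.24 -5.61 = 55.63 m/s
throttle_to(1827): rpm ← 1827
set_airspeed(71): V ← 71 m/s
final state: V = 71 m/s, rpm = 1827 → n = rpm/60 = 30.450000 rev/s
target J* = 0.1625; solve J* = V/(n·D) for n: n = V/(J*·D) = 71/(0.1625 × 2.606) = 167.660429 rev/s
rpm = 60·n = 10059.625716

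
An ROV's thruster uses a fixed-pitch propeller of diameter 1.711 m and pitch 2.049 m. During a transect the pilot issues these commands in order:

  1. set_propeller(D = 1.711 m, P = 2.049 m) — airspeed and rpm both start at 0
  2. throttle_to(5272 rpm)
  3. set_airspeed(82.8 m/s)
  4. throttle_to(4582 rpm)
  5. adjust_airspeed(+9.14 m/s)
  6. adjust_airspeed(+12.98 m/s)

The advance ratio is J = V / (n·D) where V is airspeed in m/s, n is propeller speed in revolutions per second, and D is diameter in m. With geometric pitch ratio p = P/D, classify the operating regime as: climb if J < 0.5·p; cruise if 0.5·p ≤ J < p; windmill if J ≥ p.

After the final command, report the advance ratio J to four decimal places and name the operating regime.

set_propeller: D = 1.711 m, P = 2.049 m (p = P/D = 1.197545); state ← (V=0, rpm=0)
throttle_to(5272): rpm ← 5272
set_airspeed(82.8): V ← 82.8 m/s
throttle_to(4582): rpm ← 4582
adjust_airspeed(+9.14): V ← 82.8 +9.14 = 91.94 m/s
adjust_airspeed(+12.98): V ← 91.94 +12.98 = 104.92 m/s
final state: V = 104.92 m/s, rpm = 4582 → n = rpm/60 = 76.366667 rev/s
J = V / (n·D) = 104.92 / (76.366667 × 1.711) = 0.802979
regime bands: climb J<0.5988 | cruise [0.5988, 1.1975) | windmill J≥1.1975
J = 0.8030 → cruise

J = 0.8030, regime = cruise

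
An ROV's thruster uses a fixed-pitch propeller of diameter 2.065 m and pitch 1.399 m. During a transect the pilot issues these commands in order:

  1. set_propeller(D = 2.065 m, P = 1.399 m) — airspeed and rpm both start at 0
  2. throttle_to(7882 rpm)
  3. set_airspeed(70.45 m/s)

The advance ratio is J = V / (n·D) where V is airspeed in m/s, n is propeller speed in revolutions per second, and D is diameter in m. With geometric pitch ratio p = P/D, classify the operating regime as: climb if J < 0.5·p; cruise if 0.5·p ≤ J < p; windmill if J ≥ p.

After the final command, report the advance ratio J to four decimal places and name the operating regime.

set_propeller: D = 2.065 m, P = 1.399 m (p = P/D = 0.677482); state ← (V=0, rpm=0)
throttle_to(7882): rpm ← 7882
set_airspeed(70.45): V ← 70.45 m/s
final state: V = 70.45 m/s, rpm = 7882 → n = rpm/60 = 131.366667 rev/s
J = V / (n·D) = 70.45 / (131.366667 × 2.065) = 0.259702
regime bands: climb J<0.3387 | cruise [0.3387, 0.6775) | windmill J≥0.6775
J = 0.2597 → climb

J = 0.2597, regime = climb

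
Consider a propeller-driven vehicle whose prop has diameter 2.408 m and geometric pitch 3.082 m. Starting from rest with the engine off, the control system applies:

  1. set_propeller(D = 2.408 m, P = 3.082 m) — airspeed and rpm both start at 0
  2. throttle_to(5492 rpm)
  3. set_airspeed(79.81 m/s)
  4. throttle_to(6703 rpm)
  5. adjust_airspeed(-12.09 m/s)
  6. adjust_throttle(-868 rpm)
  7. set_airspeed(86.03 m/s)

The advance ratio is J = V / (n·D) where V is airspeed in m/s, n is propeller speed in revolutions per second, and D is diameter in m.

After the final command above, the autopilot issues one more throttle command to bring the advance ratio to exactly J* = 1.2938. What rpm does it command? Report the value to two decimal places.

rpm = 1656.83

set_propeller: D = 2.408 m, P = 3.082 m (p = P/D = 1.279900); state ← (V=0, rpm=0)
throttle_to(5492): rpm ← 5492
set_airspeed(79.81): V ← 79.81 m/s
throttle_to(6703): rpm ← 6703
adjust_airspeed(-12.09): V ← 79.81 -12.09 = 67.72 m/s
adjust_throttle(-868): rpm ← 6703 -868 = 5835
set_airspeed(86.03): V ← 86.03 m/s
final state: V = 86.03 m/s, rpm = 5835 → n = rpm/60 = 97.250000 rev/s
target J* = 1.2938; solve J* = V/(n·D) for n: n = V/(J*·D) = 86.03/(1.2938 × 2.408) = 27.613808 rev/s
rpm = 60·n = 1656.828452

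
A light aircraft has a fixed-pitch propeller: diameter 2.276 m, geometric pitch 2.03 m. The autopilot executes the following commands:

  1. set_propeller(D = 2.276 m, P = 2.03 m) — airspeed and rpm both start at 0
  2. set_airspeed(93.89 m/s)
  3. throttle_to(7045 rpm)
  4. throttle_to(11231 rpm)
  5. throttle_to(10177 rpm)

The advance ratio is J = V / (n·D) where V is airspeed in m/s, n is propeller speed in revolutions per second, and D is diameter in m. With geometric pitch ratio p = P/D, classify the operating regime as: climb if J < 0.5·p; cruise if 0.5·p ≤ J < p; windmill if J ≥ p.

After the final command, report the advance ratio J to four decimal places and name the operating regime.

J = 0.2432, regime = climb

set_propeller: D = 2.276 m, P = 2.03 m (p = P/D = 0.891916); state ← (V=0, rpm=0)
set_airspeed(93.89): V ← 93.89 m/s
throttle_to(7045): rpm ← 7045
throttle_to(11231): rpm ← 11231
throttle_to(10177): rpm ← 10177
final state: V = 93.89 m/s, rpm = 10177 → n = rpm/60 = 169.616667 rev/s
J = V / (n·D) = 93.89 / (169.616667 × 2.276) = 0.243208
regime bands: climb J<0.4460 | cruise [0.4460, 0.8919) | windmill J≥0.8919
J = 0.2432 → climb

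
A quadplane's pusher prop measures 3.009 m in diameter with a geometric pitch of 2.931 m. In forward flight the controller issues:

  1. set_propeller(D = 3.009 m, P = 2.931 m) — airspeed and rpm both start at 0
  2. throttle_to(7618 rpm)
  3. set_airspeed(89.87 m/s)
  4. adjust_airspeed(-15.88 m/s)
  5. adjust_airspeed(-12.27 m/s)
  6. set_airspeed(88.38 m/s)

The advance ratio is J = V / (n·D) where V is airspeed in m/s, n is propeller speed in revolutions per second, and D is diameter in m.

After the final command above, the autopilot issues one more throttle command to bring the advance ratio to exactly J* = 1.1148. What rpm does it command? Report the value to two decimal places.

set_propeller: D = 3.009 m, P = 2.931 m (p = P/D = 0.974078); state ← (V=0, rpm=0)
throttle_to(7618): rpm ← 7618
set_airspeed(89.87): V ← 89.87 m/s
adjust_airspeed(-15.88): V ← 89.87 -15.88 = 73.99 m/s
adjust_airspeed(-12.27): V ← 73.99 -12.27 = 61.72 m/s
set_airspeed(88.38): V ← 88.38 m/s
final state: V = 88.38 m/s, rpm = 7618 → n = rpm/60 = 126.966667 rev/s
target J* = 1.1148; solve J* = V/(n·D) for n: n = V/(J*·D) = 88.38/(1.1148 × 3.009) = 26.347223 rev/s
rpm = 60·n = 1580.833388

rpm = 1580.83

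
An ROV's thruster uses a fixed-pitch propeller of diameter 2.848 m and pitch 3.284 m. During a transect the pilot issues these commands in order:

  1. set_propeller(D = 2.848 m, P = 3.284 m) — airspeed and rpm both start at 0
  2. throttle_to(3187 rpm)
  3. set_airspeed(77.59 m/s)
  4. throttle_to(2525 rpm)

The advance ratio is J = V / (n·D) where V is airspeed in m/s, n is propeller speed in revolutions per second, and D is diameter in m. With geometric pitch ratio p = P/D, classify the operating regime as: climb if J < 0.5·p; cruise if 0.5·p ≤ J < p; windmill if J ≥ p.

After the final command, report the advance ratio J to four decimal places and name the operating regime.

set_propeller: D = 2.848 m, P = 3.284 m (p = P/D = 1.153090); state ← (V=0, rpm=0)
throttle_to(3187): rpm ← 3187
set_airspeed(77.59): V ← 77.59 m/s
throttle_to(2525): rpm ← 2525
final state: V = 77.59 m/s, rpm = 2525 → n = rpm/60 = 42.083333 rev/s
J = V / (n·D) = 77.59 / (42.083333 × 2.848) = 0.647375
regime bands: climb J<0.5765 | cruise [0.5765, 1.1531) | windmill J≥1.1531
J = 0.6474 → cruise

J = 0.6474, regime = cruise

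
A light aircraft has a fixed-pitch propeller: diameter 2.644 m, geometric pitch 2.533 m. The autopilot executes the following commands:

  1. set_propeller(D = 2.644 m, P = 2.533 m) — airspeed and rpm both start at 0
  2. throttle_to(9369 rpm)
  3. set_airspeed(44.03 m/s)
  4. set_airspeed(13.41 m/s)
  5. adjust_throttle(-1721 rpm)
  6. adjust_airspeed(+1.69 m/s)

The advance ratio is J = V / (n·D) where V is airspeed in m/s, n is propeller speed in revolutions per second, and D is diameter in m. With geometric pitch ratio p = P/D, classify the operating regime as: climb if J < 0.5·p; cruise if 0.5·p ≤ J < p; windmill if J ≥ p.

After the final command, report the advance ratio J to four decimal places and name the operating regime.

set_propeller: D = 2.644 m, P = 2.533 m (p = P/D = 0.958018); state ← (V=0, rpm=0)
throttle_to(9369): rpm ← 9369
set_airspeed(44.03): V ← 44.03 m/s
set_airspeed(13.41): V ← 13.41 m/s
adjust_throttle(-1721): rpm ← 9369 -1721 = 7648
adjust_airspeed(+1.69): V ← 13.41 +1.69 = 15.1 m/s
final state: V = 15.1 m/s, rpm = 7648 → n = rpm/60 = 127.466667 rev/s
J = V / (n·D) = 15.1 / (127.466667 × 2.644) = 0.044804
regime bands: climb J<0.4790 | cruise [0.4790, 0.9580) | windmill J≥0.9580
J = 0.0448 → climb

J = 0.0448, regime = climb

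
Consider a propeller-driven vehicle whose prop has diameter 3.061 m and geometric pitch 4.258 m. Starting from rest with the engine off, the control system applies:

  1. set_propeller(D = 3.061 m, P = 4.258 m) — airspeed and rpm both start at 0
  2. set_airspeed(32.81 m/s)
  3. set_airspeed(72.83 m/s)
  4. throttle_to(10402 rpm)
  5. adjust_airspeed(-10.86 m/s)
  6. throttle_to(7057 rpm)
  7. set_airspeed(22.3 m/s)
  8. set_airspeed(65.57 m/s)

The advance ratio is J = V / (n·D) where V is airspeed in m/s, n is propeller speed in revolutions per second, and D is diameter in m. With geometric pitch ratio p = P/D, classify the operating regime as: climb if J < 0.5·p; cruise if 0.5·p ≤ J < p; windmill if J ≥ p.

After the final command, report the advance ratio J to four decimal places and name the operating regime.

set_propeller: D = 3.061 m, P = 4.258 m (p = P/D = 1.391049); state ← (V=0, rpm=0)
set_airspeed(32.81): V ← 32.81 m/s
set_airspeed(72.83): V ← 72.83 m/s
throttle_to(10402): rpm ← 10402
adjust_airspeed(-10.86): V ← 72.83 -10.86 = 61.97 m/s
throttle_to(7057): rpm ← 7057
set_airspeed(22.3): V ← 22.3 m/s
set_airspeed(65.57): V ← 65.57 m/s
final state: V = 65.57 m/s, rpm = 7057 → n = rpm/60 = 117.616667 rev/s
J = V / (n·D) = 65.57 / (117.616667 × 3.061) = 0.182126
regime bands: climb J<0.6955 | cruise [0.6955, 1.3910) | windmill J≥1.3910
J = 0.1821 → climb

J = 0.1821, regime = climb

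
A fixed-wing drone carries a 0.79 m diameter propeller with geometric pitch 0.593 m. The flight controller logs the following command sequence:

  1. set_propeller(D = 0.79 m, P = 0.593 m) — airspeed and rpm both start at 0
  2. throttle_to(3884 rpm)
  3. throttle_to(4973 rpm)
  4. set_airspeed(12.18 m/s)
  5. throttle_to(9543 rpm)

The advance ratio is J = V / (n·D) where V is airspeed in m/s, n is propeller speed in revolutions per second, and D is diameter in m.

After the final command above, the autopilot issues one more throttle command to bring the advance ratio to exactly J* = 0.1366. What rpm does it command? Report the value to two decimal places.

rpm = 6772.06

set_propeller: D = 0.79 m, P = 0.593 m (p = P/D = 0.750633); state ← (V=0, rpm=0)
throttle_to(3884): rpm ← 3884
throttle_to(4973): rpm ← 4973
set_airspeed(12.18): V ← 12.18 m/s
throttle_to(9543): rpm ← 9543
final state: V = 12.18 m/s, rpm = 9543 → n = rpm/60 = 159.050000 rev/s
target J* = 0.1366; solve J* = V/(n·D) for n: n = V/(J*·D) = 12.18/(0.1366 × 0.79) = 112.867654 rev/s
rpm = 60·n = 6772.059232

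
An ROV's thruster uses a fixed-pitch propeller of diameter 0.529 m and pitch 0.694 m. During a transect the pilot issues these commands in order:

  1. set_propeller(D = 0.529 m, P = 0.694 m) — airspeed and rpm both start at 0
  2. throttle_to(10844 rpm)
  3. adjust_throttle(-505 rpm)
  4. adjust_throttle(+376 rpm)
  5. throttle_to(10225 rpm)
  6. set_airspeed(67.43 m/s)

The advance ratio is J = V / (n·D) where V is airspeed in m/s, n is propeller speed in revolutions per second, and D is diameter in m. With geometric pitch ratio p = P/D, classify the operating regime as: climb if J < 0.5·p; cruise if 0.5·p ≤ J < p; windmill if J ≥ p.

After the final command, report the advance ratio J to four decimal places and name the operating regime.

set_propeller: D = 0.529 m, P = 0.694 m (p = P/D = 1.311909); state ← (V=0, rpm=0)
throttle_to(10844): rpm ← 10844
adjust_throttle(-505): rpm ← 10844 -505 = 10339
adjust_throttle(+376): rpm ← 10339 +376 = 10715
throttle_to(10225): rpm ← 10225
set_airspeed(67.43): V ← 67.43 m/s
final state: V = 67.43 m/s, rpm = 10225 → n = rpm/60 = 170.416667 rev/s
J = V / (n·D) = 67.43 / (170.416667 × 0.529) = 0.747972
regime bands: climb J<0.6560 | cruise [0.6560, 1.3119) | windmill J≥1.3119
J = 0.7480 → cruise

J = 0.7480, regime = cruise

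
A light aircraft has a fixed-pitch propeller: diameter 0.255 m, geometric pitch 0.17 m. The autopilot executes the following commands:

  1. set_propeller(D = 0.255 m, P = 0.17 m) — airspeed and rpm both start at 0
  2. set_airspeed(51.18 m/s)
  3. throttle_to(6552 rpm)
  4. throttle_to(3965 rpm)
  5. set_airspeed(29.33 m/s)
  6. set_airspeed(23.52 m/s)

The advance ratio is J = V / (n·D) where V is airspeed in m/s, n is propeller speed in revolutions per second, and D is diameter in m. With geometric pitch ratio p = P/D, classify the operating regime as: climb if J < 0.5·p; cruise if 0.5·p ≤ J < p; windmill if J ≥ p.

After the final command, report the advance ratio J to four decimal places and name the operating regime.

J = 1.3957, regime = windmill

set_propeller: D = 0.255 m, P = 0.17 m (p = P/D = 0.666667); state ← (V=0, rpm=0)
set_airspeed(51.18): V ← 51.18 m/s
throttle_to(6552): rpm ← 6552
throttle_to(3965): rpm ← 3965
set_airspeed(29.33): V ← 29.33 m/s
set_airspeed(23.52): V ← 23.52 m/s
final state: V = 23.52 m/s, rpm = 3965 → n = rpm/60 = 66.083333 rev/s
J = V / (n·D) = 23.52 / (66.083333 × 0.255) = 1.395742
regime bands: climb J<0.3333 | cruise [0.3333, 0.6667) | windmill J≥0.6667
J = 1.3957 → windmill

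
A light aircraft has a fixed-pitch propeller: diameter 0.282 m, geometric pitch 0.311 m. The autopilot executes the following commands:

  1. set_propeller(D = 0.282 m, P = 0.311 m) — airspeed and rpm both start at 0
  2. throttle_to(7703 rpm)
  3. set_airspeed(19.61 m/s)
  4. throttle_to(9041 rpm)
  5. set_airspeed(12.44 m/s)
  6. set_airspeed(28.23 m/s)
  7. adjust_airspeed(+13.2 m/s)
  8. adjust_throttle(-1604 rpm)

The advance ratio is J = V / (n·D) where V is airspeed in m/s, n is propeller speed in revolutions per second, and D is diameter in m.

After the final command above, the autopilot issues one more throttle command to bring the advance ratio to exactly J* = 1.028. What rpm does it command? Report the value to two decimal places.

set_propeller: D = 0.282 m, P = 0.311 m (p = P/D = 1.102837); state ← (V=0, rpm=0)
throttle_to(7703): rpm ← 7703
set_airspeed(19.61): V ← 19.61 m/s
throttle_to(9041): rpm ← 9041
set_airspeed(12.44): V ← 12.44 m/s
set_airspeed(28.23): V ← 28.23 m/s
adjust_airspeed(+13.2): V ← 28.23 +13.2 = 41.43 m/s
adjust_throttle(-1604): rpm ← 9041 -1604 = 7437
final state: V = 41.43 m/s, rpm = 7437 → n = rpm/60 = 123.950000 rev/s
target J* = 1.028; solve J* = V/(n·D) for n: n = V/(J*·D) = 41.43/(1.028 × 0.282) = 142.913321 rev/s
rpm = 60·n = 8574.799238

rpm = 8574.80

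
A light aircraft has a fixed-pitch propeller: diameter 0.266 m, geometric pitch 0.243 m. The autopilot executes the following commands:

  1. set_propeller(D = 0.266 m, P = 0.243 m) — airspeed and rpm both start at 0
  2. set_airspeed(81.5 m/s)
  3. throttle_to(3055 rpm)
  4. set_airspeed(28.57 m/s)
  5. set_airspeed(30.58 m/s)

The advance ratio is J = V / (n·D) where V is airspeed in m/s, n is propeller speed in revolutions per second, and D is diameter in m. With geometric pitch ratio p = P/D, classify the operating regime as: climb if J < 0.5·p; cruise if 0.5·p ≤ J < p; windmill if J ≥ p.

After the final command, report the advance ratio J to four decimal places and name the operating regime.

J = 2.2579, regime = windmill

set_propeller: D = 0.266 m, P = 0.243 m (p = P/D = 0.913534); state ← (V=0, rpm=0)
set_airspeed(81.5): V ← 81.5 m/s
throttle_to(3055): rpm ← 3055
set_airspeed(28.57): V ← 28.57 m/s
set_airspeed(30.58): V ← 30.58 m/s
final state: V = 30.58 m/s, rpm = 3055 → n = rpm/60 = 50.916667 rev/s
J = V / (n·D) = 30.58 / (50.916667 × 0.266) = 2.257854
regime bands: climb J<0.4568 | cruise [0.4568, 0.9135) | windmill J≥0.9135
J = 2.2579 → windmill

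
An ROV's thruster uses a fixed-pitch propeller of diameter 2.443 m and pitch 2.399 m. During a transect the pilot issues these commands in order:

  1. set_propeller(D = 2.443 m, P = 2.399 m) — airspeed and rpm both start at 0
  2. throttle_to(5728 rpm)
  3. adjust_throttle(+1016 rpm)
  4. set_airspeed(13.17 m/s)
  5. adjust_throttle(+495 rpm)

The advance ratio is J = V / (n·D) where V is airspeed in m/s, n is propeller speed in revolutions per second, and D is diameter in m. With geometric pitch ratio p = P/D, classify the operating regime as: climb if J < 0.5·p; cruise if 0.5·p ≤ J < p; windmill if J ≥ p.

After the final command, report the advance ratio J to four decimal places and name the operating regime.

set_propeller: D = 2.443 m, P = 2.399 m (p = P/D = 0.981989); state ← (V=0, rpm=0)
throttle_to(5728): rpm ← 5728
adjust_throttle(+1016): rpm ← 5728 +1016 = 6744
set_airspeed(13.17): V ← 13.17 m/s
adjust_throttle(+495): rpm ← 6744 +495 = 7239
final state: V = 13.17 m/s, rpm = 7239 → n = rpm/60 = 120.650000 rev/s
J = V / (n·D) = 13.17 / (120.650000 × 2.443) = 0.044682
regime bands: climb J<0.4910 | cruise [0.4910, 0.9820) | windmill J≥0.9820
J = 0.0447 → climb

J = 0.0447, regime = climb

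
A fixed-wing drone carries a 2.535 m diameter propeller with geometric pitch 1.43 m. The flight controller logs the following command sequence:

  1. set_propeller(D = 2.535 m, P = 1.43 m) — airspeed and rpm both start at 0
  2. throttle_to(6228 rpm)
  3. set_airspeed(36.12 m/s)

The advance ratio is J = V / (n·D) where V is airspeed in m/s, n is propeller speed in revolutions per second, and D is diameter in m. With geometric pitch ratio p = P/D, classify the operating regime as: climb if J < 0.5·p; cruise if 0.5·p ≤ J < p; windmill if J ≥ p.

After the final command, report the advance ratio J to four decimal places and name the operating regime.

set_propeller: D = 2.535 m, P = 1.43 m (p = P/D = 0.564103); state ← (V=0, rpm=0)
throttle_to(6228): rpm ← 6228
set_airspeed(36.12): V ← 36.12 m/s
final state: V = 36.12 m/s, rpm = 6228 → n = rpm/60 = 103.800000 rev/s
J = V / (n·D) = 36.12 / (103.800000 × 2.535) = 0.137269
regime bands: climb J<0.2821 | cruise [0.2821, 0.5641) | windmill J≥0.5641
J = 0.1373 → climb

J = 0.1373, regime = climb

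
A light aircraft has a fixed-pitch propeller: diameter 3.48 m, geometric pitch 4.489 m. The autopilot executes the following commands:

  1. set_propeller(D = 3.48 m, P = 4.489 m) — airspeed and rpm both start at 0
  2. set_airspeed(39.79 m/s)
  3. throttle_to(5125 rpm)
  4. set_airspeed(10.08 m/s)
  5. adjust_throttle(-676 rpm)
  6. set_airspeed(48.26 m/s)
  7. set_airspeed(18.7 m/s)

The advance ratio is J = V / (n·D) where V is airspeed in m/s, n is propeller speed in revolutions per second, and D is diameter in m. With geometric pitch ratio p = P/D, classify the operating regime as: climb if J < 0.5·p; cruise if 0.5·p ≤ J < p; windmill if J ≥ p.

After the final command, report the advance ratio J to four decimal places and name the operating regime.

set_propeller: D = 3.48 m, P = 4.489 m (p = P/D = 1.289943); state ← (V=0, rpm=0)
set_airspeed(39.79): V ← 39.79 m/s
throttle_to(5125): rpm ← 5125
set_airspeed(10.08): V ← 10.08 m/s
adjust_throttle(-676): rpm ← 5125 -676 = 4449
set_airspeed(48.26): V ← 48.26 m/s
set_airspeed(18.7): V ← 18.7 m/s
final state: V = 18.7 m/s, rpm = 4449 → n = rpm/60 = 74.150000 rev/s
J = V / (n·D) = 18.7 / (74.150000 × 3.48) = 0.072469
regime bands: climb J<0.6450 | cruise [0.6450, 1.2899) | windmill J≥1.2899
J = 0.0725 → climb

J = 0.0725, regime = climb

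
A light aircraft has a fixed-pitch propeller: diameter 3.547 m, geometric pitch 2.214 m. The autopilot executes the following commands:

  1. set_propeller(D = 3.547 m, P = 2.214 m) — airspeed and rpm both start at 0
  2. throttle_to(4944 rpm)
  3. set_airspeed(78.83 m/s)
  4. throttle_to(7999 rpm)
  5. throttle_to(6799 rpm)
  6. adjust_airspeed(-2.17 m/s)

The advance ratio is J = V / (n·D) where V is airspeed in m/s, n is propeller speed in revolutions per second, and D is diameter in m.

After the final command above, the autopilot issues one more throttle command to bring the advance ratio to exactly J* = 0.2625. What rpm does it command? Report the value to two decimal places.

set_propeller: D = 3.547 m, P = 2.214 m (p = P/D = 0.624189); state ← (V=0, rpm=0)
throttle_to(4944): rpm ← 4944
set_airspeed(78.83): V ← 78.83 m/s
throttle_to(7999): rpm ← 7999
throttle_to(6799): rpm ← 6799
adjust_airspeed(-2.17): V ← 78.83 -2.17 = 76.66 m/s
final state: V = 76.66 m/s, rpm = 6799 → n = rpm/60 = 113.316667 rev/s
target J* = 0.2625; solve J* = V/(n·D) for n: n = V/(J*·D) = 76.66/(0.2625 × 3.547) = 82.333830 rev/s
rpm = 60·n = 4940.029804

rpm = 4940.03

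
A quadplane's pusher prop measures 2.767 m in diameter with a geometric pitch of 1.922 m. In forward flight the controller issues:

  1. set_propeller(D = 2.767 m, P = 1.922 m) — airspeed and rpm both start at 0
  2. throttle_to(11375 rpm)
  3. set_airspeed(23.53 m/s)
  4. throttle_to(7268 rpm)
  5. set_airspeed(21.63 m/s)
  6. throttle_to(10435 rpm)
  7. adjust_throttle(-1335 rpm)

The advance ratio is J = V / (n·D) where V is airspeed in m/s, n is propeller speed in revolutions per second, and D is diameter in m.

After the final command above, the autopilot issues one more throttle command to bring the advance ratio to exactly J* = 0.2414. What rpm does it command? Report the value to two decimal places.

set_propeller: D = 2.767 m, P = 1.922 m (p = P/D = 0.694615); state ← (V=0, rpm=0)
throttle_to(11375): rpm ← 11375
set_airspeed(23.53): V ← 23.53 m/s
throttle_to(7268): rpm ← 7268
set_airspeed(21.63): V ← 21.63 m/s
throttle_to(10435): rpm ← 10435
adjust_throttle(-1335): rpm ← 10435 -1335 = 9100
final state: V = 21.63 m/s, rpm = 9100 → n = rpm/60 = 151.666667 rev/s
target J* = 0.2414; solve J* = V/(n·D) for n: n = V/(J*·D) = 21.63/(0.2414 × 2.767) = 32.382479 rev/s
rpm = 60·n = 1942.948749

rpm = 1942.95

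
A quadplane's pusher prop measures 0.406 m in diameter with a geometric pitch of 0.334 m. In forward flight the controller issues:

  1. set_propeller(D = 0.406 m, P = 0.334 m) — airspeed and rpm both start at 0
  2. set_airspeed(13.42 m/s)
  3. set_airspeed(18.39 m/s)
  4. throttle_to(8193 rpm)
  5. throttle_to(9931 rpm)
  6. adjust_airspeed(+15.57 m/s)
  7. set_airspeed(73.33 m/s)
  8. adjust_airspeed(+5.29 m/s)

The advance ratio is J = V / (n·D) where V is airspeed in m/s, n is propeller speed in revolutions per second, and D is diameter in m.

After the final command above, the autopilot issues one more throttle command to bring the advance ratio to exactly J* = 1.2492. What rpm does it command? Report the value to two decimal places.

set_propeller: D = 0.406 m, P = 0.334 m (p = P/D = 0.822660); state ← (V=0, rpm=0)
set_airspeed(13.42): V ← 13.42 m/s
set_airspeed(18.39): V ← 18.39 m/s
throttle_to(8193): rpm ← 8193
throttle_to(9931): rpm ← 9931
adjust_airspeed(+15.57): V ← 18.39 +15.57 = 33.96 m/s
set_airspeed(73.33): V ← 73.33 m/s
adjust_airspeed(+5.29): V ← 73.33 +5.29 = 78.62 m/s
final state: V = 78.62 m/s, rpm = 9931 → n = rpm/60 = 165.516667 rev/s
target J* = 1.2492; solve J* = V/(n·D) for n: n = V/(J*·D) = 78.62/(1.2492 × 0.406) = 155.015466 rev/s
rpm = 60·n = 9300.927963

rpm = 9300.93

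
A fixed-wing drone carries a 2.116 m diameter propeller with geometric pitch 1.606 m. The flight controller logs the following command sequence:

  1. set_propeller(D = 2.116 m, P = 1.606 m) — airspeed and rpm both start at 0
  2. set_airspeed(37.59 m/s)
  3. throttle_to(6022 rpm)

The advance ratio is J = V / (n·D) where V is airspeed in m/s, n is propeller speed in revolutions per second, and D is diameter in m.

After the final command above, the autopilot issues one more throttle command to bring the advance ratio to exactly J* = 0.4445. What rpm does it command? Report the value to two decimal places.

set_propeller: D = 2.116 m, P = 1.606 m (p = P/D = 0.758979); state ← (V=0, rpm=0)
set_airspeed(37.59): V ← 37.59 m/s
throttle_to(6022): rpm ← 6022
final state: V = 37.59 m/s, rpm = 6022 → n = rpm/60 = 100.366667 rev/s
target J* = 0.4445; solve J* = V/(n·D) for n: n = V/(J*·D) = 37.59/(0.4445 × 2.116) = 39.965467 rev/s
rpm = 60·n = 2397.928047

rpm = 2397.93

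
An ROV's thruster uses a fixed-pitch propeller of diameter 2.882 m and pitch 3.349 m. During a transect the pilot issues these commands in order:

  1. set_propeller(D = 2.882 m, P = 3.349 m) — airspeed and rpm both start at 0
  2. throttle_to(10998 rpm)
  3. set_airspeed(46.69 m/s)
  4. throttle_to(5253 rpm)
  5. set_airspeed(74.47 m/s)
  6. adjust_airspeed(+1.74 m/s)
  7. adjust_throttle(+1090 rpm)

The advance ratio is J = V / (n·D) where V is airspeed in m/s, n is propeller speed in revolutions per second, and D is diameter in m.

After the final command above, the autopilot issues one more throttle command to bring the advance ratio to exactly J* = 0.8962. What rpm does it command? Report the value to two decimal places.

set_propeller: D = 2.882 m, P = 3.349 m (p = P/D = 1.162040); state ← (V=0, rpm=0)
throttle_to(10998): rpm ← 10998
set_airspeed(46.69): V ← 46.69 m/s
throttle_to(5253): rpm ← 5253
set_airspeed(74.47): V ← 74.47 m/s
adjust_airspeed(+1.74): V ← 74.47 +1.74 = 76.21 m/s
adjust_throttle(+1090): rpm ← 5253 +1090 = 6343
final state: V = 76.21 m/s, rpm = 6343 → n = rpm/60 = 105.716667 rev/s
target J* = 0.8962; solve J* = V/(n·D) for n: n = V/(J*·D) = 76.21/(0.8962 × 2.882) = 29.506184 rev/s
rpm = 60·n = 1770.371037

rpm = 1770.37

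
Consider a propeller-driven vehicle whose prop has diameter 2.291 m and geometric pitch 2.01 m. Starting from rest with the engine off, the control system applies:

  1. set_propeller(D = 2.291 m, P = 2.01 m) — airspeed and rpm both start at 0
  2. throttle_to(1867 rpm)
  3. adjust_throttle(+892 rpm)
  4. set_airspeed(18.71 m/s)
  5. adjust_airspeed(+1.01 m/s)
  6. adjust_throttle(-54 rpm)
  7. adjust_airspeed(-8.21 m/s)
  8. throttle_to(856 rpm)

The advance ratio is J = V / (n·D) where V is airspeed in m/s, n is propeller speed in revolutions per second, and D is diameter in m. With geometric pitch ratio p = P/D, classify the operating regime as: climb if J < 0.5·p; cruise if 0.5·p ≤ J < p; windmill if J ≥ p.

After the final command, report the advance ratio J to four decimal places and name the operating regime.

J = 0.3522, regime = climb

set_propeller: D = 2.291 m, P = 2.01 m (p = P/D = 0.877346); state ← (V=0, rpm=0)
throttle_to(1867): rpm ← 1867
adjust_throttle(+892): rpm ← 1867 +892 = 2759
set_airspeed(18.71): V ← 18.71 m/s
adjust_airspeed(+1.01): V ← 18.71 +1.01 = 19.72 m/s
adjust_throttle(-54): rpm ← 2759 -54 = 2705
adjust_airspeed(-8.21): V ← 19.72 -8.21 = 11.51 m/s
throttle_to(856): rpm ← 856
final state: V = 11.51 m/s, rpm = 856 → n = rpm/60 = 14.266667 rev/s
J = V / (n·D) = 11.51 / (14.266667 × 2.291) = 0.352150
regime bands: climb J<0.4387 | cruise [0.4387, 0.8773) | windmill J≥0.8773
J = 0.3522 → climb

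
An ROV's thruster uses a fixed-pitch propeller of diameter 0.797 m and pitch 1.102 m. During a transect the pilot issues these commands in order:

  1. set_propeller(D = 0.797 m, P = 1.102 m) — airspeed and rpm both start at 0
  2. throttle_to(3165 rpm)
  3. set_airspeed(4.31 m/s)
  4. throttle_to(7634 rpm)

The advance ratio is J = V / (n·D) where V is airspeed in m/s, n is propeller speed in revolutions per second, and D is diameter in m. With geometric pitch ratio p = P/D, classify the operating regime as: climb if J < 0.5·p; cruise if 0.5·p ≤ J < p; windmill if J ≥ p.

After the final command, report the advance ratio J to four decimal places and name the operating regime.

set_propeller: D = 0.797 m, P = 1.102 m (p = P/D = 1.382685); state ← (V=0, rpm=0)
throttle_to(3165): rpm ← 3165
set_airspeed(4.31): V ← 4.31 m/s
throttle_to(7634): rpm ← 7634
final state: V = 4.31 m/s, rpm = 7634 → n = rpm/60 = 127.233333 rev/s
J = V / (n·D) = 4.31 / (127.233333 × 0.797) = 0.042503
regime bands: climb J<0.6913 | cruise [0.6913, 1.3827) | windmill J≥1.3827
J = 0.0425 → climb

J = 0.0425, regime = climb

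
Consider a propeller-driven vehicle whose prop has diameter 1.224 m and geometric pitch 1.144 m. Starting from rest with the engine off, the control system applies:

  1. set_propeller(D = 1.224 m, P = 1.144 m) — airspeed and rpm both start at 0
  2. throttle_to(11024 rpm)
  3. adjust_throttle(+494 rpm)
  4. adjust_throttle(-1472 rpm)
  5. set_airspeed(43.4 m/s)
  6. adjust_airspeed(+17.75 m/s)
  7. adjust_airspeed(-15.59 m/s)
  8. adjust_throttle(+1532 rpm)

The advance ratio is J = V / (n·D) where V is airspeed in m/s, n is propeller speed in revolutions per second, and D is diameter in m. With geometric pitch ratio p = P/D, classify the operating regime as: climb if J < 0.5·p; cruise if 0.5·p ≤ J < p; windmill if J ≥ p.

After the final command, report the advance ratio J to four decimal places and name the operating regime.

set_propeller: D = 1.224 m, P = 1.144 m (p = P/D = 0.934641); state ← (V=0, rpm=0)
throttle_to(11024): rpm ← 11024
adjust_throttle(+494): rpm ← 11024 +494 = 11518
adjust_throttle(-1472): rpm ← 11518 -1472 = 10046
set_airspeed(43.4): V ← 43.4 m/s
adjust_airspeed(+17.75): V ← 43.4 +17.75 = 61.15 m/s
adjust_airspeed(-15.59): V ← 61.15 -15.59 = 45.56 m/s
adjust_throttle(+1532): rpm ← 10046 +1532 = 11578
final state: V = 45.56 m/s, rpm = 11578 → n = rpm/60 = 192.966667 rev/s
J = V / (n·D) = 45.56 / (192.966667 × 1.224) = 0.192895
regime bands: climb J<0.4673 | cruise [0.4673, 0.9346) | windmill J≥0.9346
J = 0.1929 → climb

J = 0.1929, regime = climb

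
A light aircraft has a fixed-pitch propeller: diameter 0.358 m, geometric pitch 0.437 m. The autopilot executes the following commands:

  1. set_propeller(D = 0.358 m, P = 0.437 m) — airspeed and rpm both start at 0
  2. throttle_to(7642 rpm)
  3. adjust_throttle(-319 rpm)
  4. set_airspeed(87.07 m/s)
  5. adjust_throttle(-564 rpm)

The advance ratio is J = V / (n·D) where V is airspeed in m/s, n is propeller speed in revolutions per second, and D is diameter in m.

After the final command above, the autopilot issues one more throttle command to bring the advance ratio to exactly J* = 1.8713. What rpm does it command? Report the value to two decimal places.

rpm = 7798.18

set_propeller: D = 0.358 m, P = 0.437 m (p = P/D = 1.220670); state ← (V=0, rpm=0)
throttle_to(7642): rpm ← 7642
adjust_throttle(-319): rpm ← 7642 -319 = 7323
set_airspeed(87.07): V ← 87.07 m/s
adjust_throttle(-564): rpm ← 7323 -564 = 6759
final state: V = 87.07 m/s, rpm = 6759 → n = rpm/60 = 112.650000 rev/s
target J* = 1.8713; solve J* = V/(n·D) for n: n = V/(J*·D) = 87.07/(1.8713 × 0.358) = 129.969695 rev/s
rpm = 60·n = 7798.181708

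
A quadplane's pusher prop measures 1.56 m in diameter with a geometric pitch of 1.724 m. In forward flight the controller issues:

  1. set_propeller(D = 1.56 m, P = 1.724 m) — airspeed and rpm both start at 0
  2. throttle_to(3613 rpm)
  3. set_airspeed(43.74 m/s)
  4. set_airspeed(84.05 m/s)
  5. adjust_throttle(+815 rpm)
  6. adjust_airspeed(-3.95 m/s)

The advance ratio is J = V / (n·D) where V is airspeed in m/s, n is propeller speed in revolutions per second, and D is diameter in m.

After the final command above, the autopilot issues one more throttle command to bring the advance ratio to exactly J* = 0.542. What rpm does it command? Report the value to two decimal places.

set_propeller: D = 1.56 m, P = 1.724 m (p = P/D = 1.105128); state ← (V=0, rpm=0)
throttle_to(3613): rpm ← 3613
set_airspeed(43.74): V ← 43.74 m/s
set_airspeed(84.05): V ← 84.05 m/s
adjust_throttle(+815): rpm ← 3613 +815 = 4428
adjust_airspeed(-3.95): V ← 84.05 -3.95 = 80.1 m/s
final state: V = 80.1 m/s, rpm = 4428 → n = rpm/60 = 73.800000 rev/s
target J* = 0.542; solve J* = V/(n·D) for n: n = V/(J*·D) = 80.1/(0.542 × 1.56) = 94.734601 rev/s
rpm = 60·n = 5684.076072

rpm = 5684.08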